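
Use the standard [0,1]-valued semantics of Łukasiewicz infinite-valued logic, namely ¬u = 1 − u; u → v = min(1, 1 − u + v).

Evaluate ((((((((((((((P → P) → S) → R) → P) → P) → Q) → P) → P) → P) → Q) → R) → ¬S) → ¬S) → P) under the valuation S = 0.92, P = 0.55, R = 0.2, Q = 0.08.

0.55

(P → P): min(1, 1 − 0.55 + 0.55) = 1
((P → P) → S): min(1, 1 − 1 + 0.92) = 0.92
(((P → P) → S) → R): min(1, 1 − 0.92 + 0.2) = 0.28
((((P → P) → S) → R) → P): min(1, 1 − 0.28 + 0.55) = 1
(((((P → P) → S) → R) → P) → P): min(1, 1 − 1 + 0.55) = 0.55
((((((P → P) → S) → R) → P) → P) → Q): min(1, 1 − 0.55 + 0.08) = 0.53
(((((((P → P) → S) → R) → P) → P) → Q) → P): min(1, 1 − 0.53 + 0.55) = 1
((((((((P → P) → S) → R) → P) → P) → Q) → P) → P): min(1, 1 − 1 + 0.55) = 0.55
(((((((((P → P) → S) → R) → P) → P) → Q) → P) → P) → P): min(1, 1 − 0.55 + 0.55) = 1
((((((((((P → P) → S) → R) → P) → P) → Q) → P) → P) → P) → Q): min(1, 1 − 1 + 0.08) = 0.08
(((((((((((P → P) → S) → R) → P) → P) → Q) → P) → P) → P) → Q) → R): min(1, 1 − 0.08 + 0.2) = 1
¬S: Łukasiewicz ¬ gives 1 − 0.92 = 0.08
((((((((((((P → P) → S) → R) → P) → P) → Q) → P) → P) → P) → Q) → R) → ¬S): min(1, 1 − 1 + 0.08) = 0.08
¬S: Łukasiewicz ¬ gives 1 − 0.92 = 0.08
(((((((((((((P → P) → S) → R) → P) → P) → Q) → P) → P) → P) → Q) → R) → ¬S) → ¬S): min(1, 1 − 0.08 + 0.08) = 1
((((((((((((((P → P) → S) → R) → P) → P) → Q) → P) → P) → P) → Q) → R) → ¬S) → ¬S) → P): min(1, 1 − 1 + 0.55) = 0.55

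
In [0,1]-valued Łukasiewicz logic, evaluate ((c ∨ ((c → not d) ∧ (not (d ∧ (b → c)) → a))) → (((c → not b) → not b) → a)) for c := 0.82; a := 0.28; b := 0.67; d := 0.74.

not d: Łukasiewicz ¬ gives 1 − 0.74 = 0.26
(c → not d): min(1, 1 − 0.82 + 0.26) = 0.44
(b → c): min(1, 1 − 0.67 + 0.82) = 1
(d ∧ (b → c)) = min(0.74, 1) = 0.74
not (d ∧ (b → c)): Łukasiewicz ¬ gives 1 − 0.74 = 0.26
(not (d ∧ (b → c)) → a): min(1, 1 − 0.26 + 0.28) = 1
((c → not d) ∧ (not (d ∧ (b → c)) → a)) = min(0.44, 1) = 0.44
(c ∨ ((c → not d) ∧ (not (d ∧ (b → c)) → a))) = max(0.82, 0.44) = 0.82
not b: Łukasiewicz ¬ gives 1 − 0.67 = 0.33
(c → not b): min(1, 1 − 0.82 + 0.33) = 0.51
not b: Łukasiewicz ¬ gives 1 − 0.67 = 0.33
((c → not b) → not b): min(1, 1 − 0.51 + 0.33) = 0.82
(((c → not b) → not b) → a): min(1, 1 − 0.82 + 0.28) = 0.46
((c ∨ ((c → not d) ∧ (not (d ∧ (b → c)) → a))) → (((c → not b) → not b) → a)): min(1, 1 − 0.82 + 0.46) = 0.64

0.64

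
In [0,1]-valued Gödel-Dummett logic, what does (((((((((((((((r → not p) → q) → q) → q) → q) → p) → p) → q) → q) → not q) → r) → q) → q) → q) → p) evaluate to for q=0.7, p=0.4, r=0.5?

0.40

not p: Gödel ¬ of 0.4 = 0 (operand ≠ 0)
(r → not p): 0.5 > 0, so result = 0
((r → not p) → q): 0 ≤ 0.7, so result = 1
(((r → not p) → q) → q): 1 > 0.7, so result = 0.7
((((r → not p) → q) → q) → q): 0.7 ≤ 0.7, so result = 1
(((((r → not p) → q) → q) → q) → q): 1 > 0.7, so result = 0.7
((((((r → not p) → q) → q) → q) → q) → p): 0.7 > 0.4, so result = 0.4
(((((((r → not p) → q) → q) → q) → q) → p) → p): 0.4 ≤ 0.4, so result = 1
((((((((r → not p) → q) → q) → q) → q) → p) → p) → q): 1 > 0.7, so result = 0.7
(((((((((r → not p) → q) → q) → q) → q) → p) → p) → q) → q): 0.7 ≤ 0.7, so result = 1
not q: Gödel ¬ of 0.7 = 0 (operand ≠ 0)
((((((((((r → not p) → q) → q) → q) → q) → p) → p) → q) → q) → not q): 1 > 0, so result = 0
(((((((((((r → not p) → q) → q) → q) → q) → p) → p) → q) → q) → not q) → r): 0 ≤ 0.5, so result = 1
((((((((((((r → not p) → q) → q) → q) → q) → p) → p) → q) → q) → not q) → r) → q): 1 > 0.7, so result = 0.7
(((((((((((((r → not p) → q) → q) → q) → q) → p) → p) → q) → q) → not q) → r) → q) → q): 0.7 ≤ 0.7, so result = 1
((((((((((((((r → not p) → q) → q) → q) → q) → p) → p) → q) → q) → not q) → r) → q) → q) → q): 1 > 0.7, so result = 0.7
(((((((((((((((r → not p) → q) → q) → q) → q) → p) → p) → q) → q) → not q) → r) → q) → q) → q) → p): 0.7 > 0.4, so result = 0.4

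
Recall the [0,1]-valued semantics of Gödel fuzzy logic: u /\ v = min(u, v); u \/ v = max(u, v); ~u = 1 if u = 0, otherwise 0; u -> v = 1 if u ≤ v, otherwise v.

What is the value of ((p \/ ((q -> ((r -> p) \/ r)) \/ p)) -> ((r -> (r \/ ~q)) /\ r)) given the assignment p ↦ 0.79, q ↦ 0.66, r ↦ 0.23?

0.23

(r -> p): 0.23 ≤ 0.79, so result = 1
((r -> p) \/ r) = max(1, 0.23) = 1
(q -> ((r -> p) \/ r)): 0.66 ≤ 1, so result = 1
((q -> ((r -> p) \/ r)) \/ p) = max(1, 0.79) = 1
(p \/ ((q -> ((r -> p) \/ r)) \/ p)) = max(0.79, 1) = 1
~q: Gödel ¬ of 0.66 = 0 (operand ≠ 0)
(r \/ ~q) = max(0.23, 0) = 0.23
(r -> (r \/ ~q)): 0.23 ≤ 0.23, so result = 1
((r -> (r \/ ~q)) /\ r) = min(1, 0.23) = 0.23
((p \/ ((q -> ((r -> p) \/ r)) \/ p)) -> ((r -> (r \/ ~q)) /\ r)): 1 > 0.23, so result = 0.23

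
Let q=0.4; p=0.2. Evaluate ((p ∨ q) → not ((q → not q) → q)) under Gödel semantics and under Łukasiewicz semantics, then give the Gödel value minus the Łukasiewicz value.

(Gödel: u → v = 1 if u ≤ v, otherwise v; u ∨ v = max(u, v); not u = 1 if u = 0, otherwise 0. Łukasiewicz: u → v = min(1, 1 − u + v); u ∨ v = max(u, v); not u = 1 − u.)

Gödel evaluation:
  (p ∨ q) = max(0.2, 0.4) = 0.4
  not q: Gödel ¬ of 0.4 = 0 (operand ≠ 0)
  (q → not q): 0.4 > 0, so result = 0
  ((q → not q) → q): 0 ≤ 0.4, so result = 1
  not ((q → not q) → q): Gödel ¬ of 1 = 0 (operand ≠ 0)
  ((p ∨ q) → not ((q → not q) → q)): 0.4 > 0, so result = 0
  Gödel value = 0
Łukasiewicz evaluation:
  (p ∨ q) = max(0.2, 0.4) = 0.4
  not q: Łukasiewicz ¬ gives 1 − 0.4 = 0.6
  (q → not q): min(1, 1 − 0.4 + 0.6) = 1
  ((q → not q) → q): min(1, 1 − 1 + 0.4) = 0.4
  not ((q → not q) → q): Łukasiewicz ¬ gives 1 − 0.4 = 0.6
  ((p ∨ q) → not ((q → not q) → q)): min(1, 1 − 0.4 + 0.6) = 1
  Łukasiewicz value = 1
Difference: 0 − 1 = -1.00

-1.00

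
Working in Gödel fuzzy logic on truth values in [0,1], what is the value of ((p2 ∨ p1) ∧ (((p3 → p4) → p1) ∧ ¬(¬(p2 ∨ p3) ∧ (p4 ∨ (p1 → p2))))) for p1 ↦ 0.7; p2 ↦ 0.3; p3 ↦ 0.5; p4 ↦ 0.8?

0.70

(p2 ∨ p1) = max(0.3, 0.7) = 0.7
(p3 → p4): 0.5 ≤ 0.8, so result = 1
((p3 → p4) → p1): 1 > 0.7, so result = 0.7
(p2 ∨ p3) = max(0.3, 0.5) = 0.5
¬(p2 ∨ p3): Gödel ¬ of 0.5 = 0 (operand ≠ 0)
(p1 → p2): 0.7 > 0.3, so result = 0.3
(p4 ∨ (p1 → p2)) = max(0.8, 0.3) = 0.8
(¬(p2 ∨ p3) ∧ (p4 ∨ (p1 → p2))) = min(0, 0.8) = 0
¬(¬(p2 ∨ p3) ∧ (p4 ∨ (p1 → p2))): Gödel ¬ of 0 = 1 (operand is 0)
(((p3 → p4) → p1) ∧ ¬(¬(p2 ∨ p3) ∧ (p4 ∨ (p1 → p2)))) = min(0.7, 1) = 0.7
((p2 ∨ p1) ∧ (((p3 → p4) → p1) ∧ ¬(¬(p2 ∨ p3) ∧ (p4 ∨ (p1 → p2))))) = min(0.7, 0.7) = 0.7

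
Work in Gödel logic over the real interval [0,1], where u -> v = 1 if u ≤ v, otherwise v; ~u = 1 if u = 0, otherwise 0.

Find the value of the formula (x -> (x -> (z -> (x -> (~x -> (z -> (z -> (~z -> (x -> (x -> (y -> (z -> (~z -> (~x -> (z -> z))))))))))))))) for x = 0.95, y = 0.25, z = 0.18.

~x: Gödel ¬ of 0.95 = 0 (operand ≠ 0)
~z: Gödel ¬ of 0.18 = 0 (operand ≠ 0)
~z: Gödel ¬ of 0.18 = 0 (operand ≠ 0)
~x: Gödel ¬ of 0.95 = 0 (operand ≠ 0)
(z -> z): 0.18 ≤ 0.18, so result = 1
(~x -> (z -> z)): 0 ≤ 1, so result = 1
(~z -> (~x -> (z -> z))): 0 ≤ 1, so result = 1
(z -> (~z -> (~x -> (z -> z)))): 0.18 ≤ 1, so result = 1
(y -> (z -> (~z -> (~x -> (z -> z))))): 0.25 ≤ 1, so result = 1
(x -> (y -> (z -> (~z -> (~x -> (z -> z)))))): 0.95 ≤ 1, so result = 1
(x -> (x -> (y -> (z -> (~z -> (~x -> (z -> z))))))): 0.95 ≤ 1, so result = 1
(~z -> (x -> (x -> (y -> (z -> (~z -> (~x -> (z -> z)))))))): 0 ≤ 1, so result = 1
(z -> (~z -> (x -> (x -> (y -> (z -> (~z -> (~x -> (z -> z))))))))): 0.18 ≤ 1, so result = 1
(z -> (z -> (~z -> (x -> (x -> (y -> (z -> (~z -> (~x -> (z -> z)))))))))): 0.18 ≤ 1, so result = 1
(~x -> (z -> (z -> (~z -> (x -> (x -> (y -> (z -> (~z -> (~x -> (z -> z))))))))))): 0 ≤ 1, so result = 1
(x -> (~x -> (z -> (z -> (~z -> (x -> (x -> (y -> (z -> (~z -> (~x -> (z -> z)))))))))))): 0.95 ≤ 1, so result = 1
(z -> (x -> (~x -> (z -> (z -> (~z -> (x -> (x -> (y -> (z -> (~z -> (~x -> (z -> z))))))))))))): 0.18 ≤ 1, so result = 1
(x -> (z -> (x -> (~x -> (z -> (z -> (~z -> (x -> (x -> (y -> (z -> (~z -> (~x -> (z -> z)))))))))))))): 0.95 ≤ 1, so result = 1
(x -> (x -> (z -> (x -> (~x -> (z -> (z -> (~z -> (x -> (x -> (y -> (z -> (~z -> (~x -> (z -> z))))))))))))))): 0.95 ≤ 1, so result = 1

1.00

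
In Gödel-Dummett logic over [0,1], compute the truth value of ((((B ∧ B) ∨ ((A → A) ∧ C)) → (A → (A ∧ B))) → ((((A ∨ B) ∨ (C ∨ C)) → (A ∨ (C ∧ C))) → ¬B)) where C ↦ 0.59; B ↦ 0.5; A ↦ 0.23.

(B ∧ B) = min(0.5, 0.5) = 0.5
(A → A): 0.23 ≤ 0.23, so result = 1
((A → A) ∧ C) = min(1, 0.59) = 0.59
((B ∧ B) ∨ ((A → A) ∧ C)) = max(0.5, 0.59) = 0.59
(A ∧ B) = min(0.23, 0.5) = 0.23
(A → (A ∧ B)): 0.23 ≤ 0.23, so result = 1
(((B ∧ B) ∨ ((A → A) ∧ C)) → (A → (A ∧ B))): 0.59 ≤ 1, so result = 1
(A ∨ B) = max(0.23, 0.5) = 0.5
(C ∨ C) = max(0.59, 0.59) = 0.59
((A ∨ B) ∨ (C ∨ C)) = max(0.5, 0.59) = 0.59
(C ∧ C) = min(0.59, 0.59) = 0.59
(A ∨ (C ∧ C)) = max(0.23, 0.59) = 0.59
(((A ∨ B) ∨ (C ∨ C)) → (A ∨ (C ∧ C))): 0.59 ≤ 0.59, so result = 1
¬B: Gödel ¬ of 0.5 = 0 (operand ≠ 0)
((((A ∨ B) ∨ (C ∨ C)) → (A ∨ (C ∧ C))) → ¬B): 1 > 0, so result = 0
((((B ∧ B) ∨ ((A → A) ∧ C)) → (A → (A ∧ B))) → ((((A ∨ B) ∨ (C ∨ C)) → (A ∨ (C ∧ C))) → ¬B)): 1 > 0, so result = 0

0.00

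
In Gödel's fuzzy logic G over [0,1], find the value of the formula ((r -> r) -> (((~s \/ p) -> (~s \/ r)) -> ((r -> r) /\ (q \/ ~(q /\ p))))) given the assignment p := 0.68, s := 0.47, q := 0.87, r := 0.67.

1.00

(r -> r): 0.67 ≤ 0.67, so result = 1
~s: Gödel ¬ of 0.47 = 0 (operand ≠ 0)
(~s \/ p) = max(0, 0.68) = 0.68
~s: Gödel ¬ of 0.47 = 0 (operand ≠ 0)
(~s \/ r) = max(0, 0.67) = 0.67
((~s \/ p) -> (~s \/ r)): 0.68 > 0.67, so result = 0.67
(r -> r): 0.67 ≤ 0.67, so result = 1
(q /\ p) = min(0.87, 0.68) = 0.68
~(q /\ p): Gödel ¬ of 0.68 = 0 (operand ≠ 0)
(q \/ ~(q /\ p)) = max(0.87, 0) = 0.87
((r -> r) /\ (q \/ ~(q /\ p))) = min(1, 0.87) = 0.87
(((~s \/ p) -> (~s \/ r)) -> ((r -> r) /\ (q \/ ~(q /\ p)))): 0.67 ≤ 0.87, so result = 1
((r -> r) -> (((~s \/ p) -> (~s \/ r)) -> ((r -> r) /\ (q \/ ~(q /\ p))))): 1 ≤ 1, so result = 1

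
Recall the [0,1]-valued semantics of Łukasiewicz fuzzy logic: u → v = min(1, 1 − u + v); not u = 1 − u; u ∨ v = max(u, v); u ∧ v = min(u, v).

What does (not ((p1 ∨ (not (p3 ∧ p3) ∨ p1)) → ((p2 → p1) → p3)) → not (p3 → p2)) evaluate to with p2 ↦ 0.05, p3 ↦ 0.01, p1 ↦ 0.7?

(p3 ∧ p3) = min(0.01, 0.01) = 0.01
not (p3 ∧ p3): Łukasiewicz ¬ gives 1 − 0.01 = 0.99
(not (p3 ∧ p3) ∨ p1) = max(0.99, 0.7) = 0.99
(p1 ∨ (not (p3 ∧ p3) ∨ p1)) = max(0.7, 0.99) = 0.99
(p2 → p1): min(1, 1 − 0.05 + 0.7) = 1
((p2 → p1) → p3): min(1, 1 − 1 + 0.01) = 0.01
((p1 ∨ (not (p3 ∧ p3) ∨ p1)) → ((p2 → p1) → p3)): min(1, 1 − 0.99 + 0.01) = 0.02
not ((p1 ∨ (not (p3 ∧ p3) ∨ p1)) → ((p2 → p1) → p3)): Łukasiewicz ¬ gives 1 − 0.02 = 0.98
(p3 → p2): min(1, 1 − 0.01 + 0.05) = 1
not (p3 → p2): Łukasiewicz ¬ gives 1 − 1 = 0
(not ((p1 ∨ (not (p3 ∧ p3) ∨ p1)) → ((p2 → p1) → p3)) → not (p3 → p2)): min(1, 1 − 0.98 + 0) = 0.02

0.02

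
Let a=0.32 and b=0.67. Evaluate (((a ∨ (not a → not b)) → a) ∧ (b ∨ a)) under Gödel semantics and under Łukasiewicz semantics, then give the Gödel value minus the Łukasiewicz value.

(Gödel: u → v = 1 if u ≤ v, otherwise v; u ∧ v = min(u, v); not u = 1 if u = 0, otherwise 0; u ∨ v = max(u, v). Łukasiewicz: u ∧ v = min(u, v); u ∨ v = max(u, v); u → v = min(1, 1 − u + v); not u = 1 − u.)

Gödel evaluation:
  not a: Gödel ¬ of 0.32 = 0 (operand ≠ 0)
  not b: Gödel ¬ of 0.67 = 0 (operand ≠ 0)
  (not a → not b): 0 ≤ 0, so result = 1
  (a ∨ (not a → not b)) = max(0.32, 1) = 1
  ((a ∨ (not a → not b)) → a): 1 > 0.32, so result = 0.32
  (b ∨ a) = max(0.67, 0.32) = 0.67
  (((a ∨ (not a → not b)) → a) ∧ (b ∨ a)) = min(0.32, 0.67) = 0.32
  Gödel value = 0.32
Łukasiewicz evaluation:
  not a: Łukasiewicz ¬ gives 1 − 0.32 = 0.68
  not b: Łukasiewicz ¬ gives 1 − 0.67 = 0.33
  (not a → not b): min(1, 1 − 0.68 + 0.33) = 0.65
  (a ∨ (not a → not b)) = max(0.32, 0.65) = 0.65
  ((a ∨ (not a → not b)) → a): min(1, 1 − 0.65 + 0.32) = 0.67
  (b ∨ a) = max(0.67, 0.32) = 0.67
  (((a ∨ (not a → not b)) → a) ∧ (b ∨ a)) = min(0.67, 0.67) = 0.67
  Łukasiewicz value = 0.67
Difference: 0.32 − 0.67 = -0.35

-0.35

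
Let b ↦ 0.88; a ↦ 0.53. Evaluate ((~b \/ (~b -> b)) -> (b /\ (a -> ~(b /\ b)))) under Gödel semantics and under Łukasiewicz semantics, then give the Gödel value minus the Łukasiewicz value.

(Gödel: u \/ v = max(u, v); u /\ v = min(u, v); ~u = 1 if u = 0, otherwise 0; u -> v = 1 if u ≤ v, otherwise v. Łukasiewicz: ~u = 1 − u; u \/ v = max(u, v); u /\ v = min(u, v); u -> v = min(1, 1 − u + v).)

Gödel evaluation:
  ~b: Gödel ¬ of 0.88 = 0 (operand ≠ 0)
  ~b: Gödel ¬ of 0.88 = 0 (operand ≠ 0)
  (~b -> b): 0 ≤ 0.88, so result = 1
  (~b \/ (~b -> b)) = max(0, 1) = 1
  (b /\ b) = min(0.88, 0.88) = 0.88
  ~(b /\ b): Gödel ¬ of 0.88 = 0 (operand ≠ 0)
  (a -> ~(b /\ b)): 0.53 > 0, so result = 0
  (b /\ (a -> ~(b /\ b))) = min(0.88, 0) = 0
  ((~b \/ (~b -> b)) -> (b /\ (a -> ~(b /\ b)))): 1 > 0, so result = 0
  Gödel value = 0
Łukasiewicz evaluation:
  ~b: Łukasiewicz ¬ gives 1 − 0.88 = 0.12
  ~b: Łukasiewicz ¬ gives 1 − 0.88 = 0.12
  (~b -> b): min(1, 1 − 0.12 + 0.88) = 1
  (~b \/ (~b -> b)) = max(0.12, 1) = 1
  (b /\ b) = min(0.88, 0.88) = 0.88
  ~(b /\ b): Łukasiewicz ¬ gives 1 − 0.88 = 0.12
  (a -> ~(b /\ b)): min(1, 1 − 0.53 + 0.12) = 0.59
  (b /\ (a -> ~(b /\ b))) = min(0.88, 0.59) = 0.59
  ((~b \/ (~b -> b)) -> (b /\ (a -> ~(b /\ b)))): min(1, 1 − 1 + 0.59) = 0.59
  Łukasiewicz value = 0.59
Difference: 0 − 0.59 = -0.59

-0.59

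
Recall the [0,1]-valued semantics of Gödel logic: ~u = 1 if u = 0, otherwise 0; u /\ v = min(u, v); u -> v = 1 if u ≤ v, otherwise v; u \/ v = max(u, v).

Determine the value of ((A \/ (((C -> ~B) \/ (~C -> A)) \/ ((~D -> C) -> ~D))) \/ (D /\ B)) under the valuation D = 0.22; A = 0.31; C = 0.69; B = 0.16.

~B: Gödel ¬ of 0.16 = 0 (operand ≠ 0)
(C -> ~B): 0.69 > 0, so result = 0
~C: Gödel ¬ of 0.69 = 0 (operand ≠ 0)
(~C -> A): 0 ≤ 0.31, so result = 1
((C -> ~B) \/ (~C -> A)) = max(0, 1) = 1
~D: Gödel ¬ of 0.22 = 0 (operand ≠ 0)
(~D -> C): 0 ≤ 0.69, so result = 1
~D: Gödel ¬ of 0.22 = 0 (operand ≠ 0)
((~D -> C) -> ~D): 1 > 0, so result = 0
(((C -> ~B) \/ (~C -> A)) \/ ((~D -> C) -> ~D)) = max(1, 0) = 1
(A \/ (((C -> ~B) \/ (~C -> A)) \/ ((~D -> C) -> ~D))) = max(0.31, 1) = 1
(D /\ B) = min(0.22, 0.16) = 0.16
((A \/ (((C -> ~B) \/ (~C -> A)) \/ ((~D -> C) -> ~D))) \/ (D /\ B)) = max(1, 0.16) = 1

1.00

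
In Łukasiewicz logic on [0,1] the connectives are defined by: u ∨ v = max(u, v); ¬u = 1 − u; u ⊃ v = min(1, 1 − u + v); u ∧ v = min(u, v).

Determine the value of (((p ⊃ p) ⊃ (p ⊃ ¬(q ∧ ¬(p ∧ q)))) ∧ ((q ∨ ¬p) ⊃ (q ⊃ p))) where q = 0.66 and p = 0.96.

0.70

(p ⊃ p): min(1, 1 − 0.96 + 0.96) = 1
(p ∧ q) = min(0.96, 0.66) = 0.66
¬(p ∧ q): Łukasiewicz ¬ gives 1 − 0.66 = 0.34
(q ∧ ¬(p ∧ q)) = min(0.66, 0.34) = 0.34
¬(q ∧ ¬(p ∧ q)): Łukasiewicz ¬ gives 1 − 0.34 = 0.66
(p ⊃ ¬(q ∧ ¬(p ∧ q))): min(1, 1 − 0.96 + 0.66) = 0.7
((p ⊃ p) ⊃ (p ⊃ ¬(q ∧ ¬(p ∧ q)))): min(1, 1 − 1 + 0.7) = 0.7
¬p: Łukasiewicz ¬ gives 1 − 0.96 = 0.04
(q ∨ ¬p) = max(0.66, 0.04) = 0.66
(q ⊃ p): min(1, 1 − 0.66 + 0.96) = 1
((q ∨ ¬p) ⊃ (q ⊃ p)): min(1, 1 − 0.66 + 1) = 1
(((p ⊃ p) ⊃ (p ⊃ ¬(q ∧ ¬(p ∧ q)))) ∧ ((q ∨ ¬p) ⊃ (q ⊃ p))) = min(0.7, 1) = 0.7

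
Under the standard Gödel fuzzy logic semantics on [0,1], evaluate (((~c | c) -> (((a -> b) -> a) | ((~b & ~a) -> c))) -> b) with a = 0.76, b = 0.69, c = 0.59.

~c: Gödel ¬ of 0.59 = 0 (operand ≠ 0)
(~c | c) = max(0, 0.59) = 0.59
(a -> b): 0.76 > 0.69, so result = 0.69
((a -> b) -> a): 0.69 ≤ 0.76, so result = 1
~b: Gödel ¬ of 0.69 = 0 (operand ≠ 0)
~a: Gödel ¬ of 0.76 = 0 (operand ≠ 0)
(~b & ~a) = min(0, 0) = 0
((~b & ~a) -> c): 0 ≤ 0.59, so result = 1
(((a -> b) -> a) | ((~b & ~a) -> c)) = max(1, 1) = 1
((~c | c) -> (((a -> b) -> a) | ((~b & ~a) -> c))): 0.59 ≤ 1, so result = 1
(((~c | c) -> (((a -> b) -> a) | ((~b & ~a) -> c))) -> b): 1 > 0.69, so result = 0.69

0.69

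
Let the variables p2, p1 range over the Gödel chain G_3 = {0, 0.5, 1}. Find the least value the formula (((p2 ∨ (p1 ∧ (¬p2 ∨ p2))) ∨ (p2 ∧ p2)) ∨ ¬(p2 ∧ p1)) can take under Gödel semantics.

The minimum is attained at p2 = 0.5, p1 = 0.5:
  ¬p2: Gödel ¬ of 0.5 = 0 (operand ≠ 0)
  (¬p2 ∨ p2) = max(0, 0.5) = 0.5
  (p1 ∧ (¬p2 ∨ p2)) = min(0.5, 0.5) = 0.5
  (p2 ∨ (p1 ∧ (¬p2 ∨ p2))) = max(0.5, 0.5) = 0.5
  (p2 ∧ p2) = min(0.5, 0.5) = 0.5
  ((p2 ∨ (p1 ∧ (¬p2 ∨ p2))) ∨ (p2 ∧ p2)) = max(0.5, 0.5) = 0.5
  (p2 ∧ p1) = min(0.5, 0.5) = 0.5
  ¬(p2 ∧ p1): Gödel ¬ of 0.5 = 0 (operand ≠ 0)
  (((p2 ∨ (p1 ∧ (¬p2 ∨ p2))) ∨ (p2 ∧ p2)) ∨ ¬(p2 ∧ p1)) = max(0.5, 0) = 0.5
Checking all 9 assignments confirms none give a value below 0.50.

0.50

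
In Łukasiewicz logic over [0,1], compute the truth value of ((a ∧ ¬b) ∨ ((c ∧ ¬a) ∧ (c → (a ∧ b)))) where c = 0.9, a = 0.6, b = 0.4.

¬b: Łukasiewicz ¬ gives 1 − 0.4 = 0.6
(a ∧ ¬b) = min(0.6, 0.6) = 0.6
¬a: Łukasiewicz ¬ gives 1 − 0.6 = 0.4
(c ∧ ¬a) = min(0.9, 0.4) = 0.4
(a ∧ b) = min(0.6, 0.4) = 0.4
(c → (a ∧ b)): min(1, 1 − 0.9 + 0.4) = 0.5
((c ∧ ¬a) ∧ (c → (a ∧ b))) = min(0.4, 0.5) = 0.4
((a ∧ ¬b) ∨ ((c ∧ ¬a) ∧ (c → (a ∧ b)))) = max(0.6, 0.4) = 0.6

0.60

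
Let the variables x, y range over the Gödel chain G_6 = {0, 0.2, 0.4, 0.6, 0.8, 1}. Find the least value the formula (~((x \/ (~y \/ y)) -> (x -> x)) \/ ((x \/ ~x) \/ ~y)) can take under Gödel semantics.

0.20

The minimum is attained at x = 0.2, y = 0.2:
  ~y: Gödel ¬ of 0.2 = 0 (operand ≠ 0)
  (~y \/ y) = max(0, 0.2) = 0.2
  (x \/ (~y \/ y)) = max(0.2, 0.2) = 0.2
  (x -> x): 0.2 ≤ 0.2, so result = 1
  ((x \/ (~y \/ y)) -> (x -> x)): 0.2 ≤ 1, so result = 1
  ~((x \/ (~y \/ y)) -> (x -> x)): Gödel ¬ of 1 = 0 (operand ≠ 0)
  ~x: Gödel ¬ of 0.2 = 0 (operand ≠ 0)
  (x \/ ~x) = max(0.2, 0) = 0.2
  ~y: Gödel ¬ of 0.2 = 0 (operand ≠ 0)
  ((x \/ ~x) \/ ~y) = max(0.2, 0) = 0.2
  (~((x \/ (~y \/ y)) -> (x -> x)) \/ ((x \/ ~x) \/ ~y)) = max(0, 0.2) = 0.2
Checking all 36 assignments confirms none give a value below 0.20.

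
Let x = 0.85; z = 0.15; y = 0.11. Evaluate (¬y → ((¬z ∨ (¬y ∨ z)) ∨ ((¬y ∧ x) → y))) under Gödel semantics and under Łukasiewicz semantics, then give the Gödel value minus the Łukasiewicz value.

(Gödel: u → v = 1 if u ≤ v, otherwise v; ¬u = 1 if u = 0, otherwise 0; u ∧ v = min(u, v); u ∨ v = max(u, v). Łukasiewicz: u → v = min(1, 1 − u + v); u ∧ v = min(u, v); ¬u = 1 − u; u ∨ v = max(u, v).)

Gödel evaluation:
  ¬y: Gödel ¬ of 0.11 = 0 (operand ≠ 0)
  ¬z: Gödel ¬ of 0.15 = 0 (operand ≠ 0)
  ¬y: Gödel ¬ of 0.11 = 0 (operand ≠ 0)
  (¬y ∨ z) = max(0, 0.15) = 0.15
  (¬z ∨ (¬y ∨ z)) = max(0, 0.15) = 0.15
  ¬y: Gödel ¬ of 0.11 = 0 (operand ≠ 0)
  (¬y ∧ x) = min(0, 0.85) = 0
  ((¬y ∧ x) → y): 0 ≤ 0.11, so result = 1
  ((¬z ∨ (¬y ∨ z)) ∨ ((¬y ∧ x) → y)) = max(0.15, 1) = 1
  (¬y → ((¬z ∨ (¬y ∨ z)) ∨ ((¬y ∧ x) → y))): 0 ≤ 1, so result = 1
  Gödel value = 1
Łukasiewicz evaluation:
  ¬y: Łukasiewicz ¬ gives 1 − 0.11 = 0.89
  ¬z: Łukasiewicz ¬ gives 1 − 0.15 = 0.85
  ¬y: Łukasiewicz ¬ gives 1 − 0.11 = 0.89
  (¬y ∨ z) = max(0.89, 0.15) = 0.89
  (¬z ∨ (¬y ∨ z)) = max(0.85, 0.89) = 0.89
  ¬y: Łukasiewicz ¬ gives 1 − 0.11 = 0.89
  (¬y ∧ x) = min(0.89, 0.85) = 0.85
  ((¬y ∧ x) → y): min(1, 1 − 0.85 + 0.11) = 0.26
  ((¬z ∨ (¬y ∨ z)) ∨ ((¬y ∧ x) → y)) = max(0.89, 0.26) = 0.89
  (¬y → ((¬z ∨ (¬y ∨ z)) ∨ ((¬y ∧ x) → y))): min(1, 1 − 0.89 + 0.89) = 1
  Łukasiewicz value = 1
Difference: 1 − 1 = 0.00

0.00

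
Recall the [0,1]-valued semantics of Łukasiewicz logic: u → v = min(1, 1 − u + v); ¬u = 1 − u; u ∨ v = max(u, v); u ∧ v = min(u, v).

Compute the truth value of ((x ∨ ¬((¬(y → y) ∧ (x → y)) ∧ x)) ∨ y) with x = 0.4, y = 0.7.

1.00

(y → y): min(1, 1 − 0.7 + 0.7) = 1
¬(y → y): Łukasiewicz ¬ gives 1 − 1 = 0
(x → y): min(1, 1 − 0.4 + 0.7) = 1
(¬(y → y) ∧ (x → y)) = min(0, 1) = 0
((¬(y → y) ∧ (x → y)) ∧ x) = min(0, 0.4) = 0
¬((¬(y → y) ∧ (x → y)) ∧ x): Łukasiewicz ¬ gives 1 − 0 = 1
(x ∨ ¬((¬(y → y) ∧ (x → y)) ∧ x)) = max(0.4, 1) = 1
((x ∨ ¬((¬(y → y) ∧ (x → y)) ∧ x)) ∨ y) = max(1, 0.7) = 1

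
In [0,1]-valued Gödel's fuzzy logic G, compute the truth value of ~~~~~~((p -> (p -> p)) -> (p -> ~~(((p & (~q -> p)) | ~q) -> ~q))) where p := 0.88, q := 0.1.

(p -> p): 0.88 ≤ 0.88, so result = 1
(p -> (p -> p)): 0.88 ≤ 1, so result = 1
~q: Gödel ¬ of 0.1 = 0 (operand ≠ 0)
(~q -> p): 0 ≤ 0.88, so result = 1
(p & (~q -> p)) = min(0.88, 1) = 0.88
~q: Gödel ¬ of 0.1 = 0 (operand ≠ 0)
((p & (~q -> p)) | ~q) = max(0.88, 0) = 0.88
~q: Gödel ¬ of 0.1 = 0 (operand ≠ 0)
(((p & (~q -> p)) | ~q) -> ~q): 0.88 > 0, so result = 0
~(((p & (~q -> p)) | ~q) -> ~q): Gödel ¬ of 0 = 1 (operand is 0)
~~(((p & (~q -> p)) | ~q) -> ~q): Gödel ¬ of 1 = 0 (operand ≠ 0)
(p -> ~~(((p & (~q -> p)) | ~q) -> ~q)): 0.88 > 0, so result = 0
((p -> (p -> p)) -> (p -> ~~(((p & (~q -> p)) | ~q) -> ~q))): 1 > 0, so result = 0
~((p -> (p -> p)) -> (p -> ~~(((p & (~q -> p)) | ~q) -> ~q))): Gödel ¬ of 0 = 1 (operand is 0)
~~((p -> (p -> p)) -> (p -> ~~(((p & (~q -> p)) | ~q) -> ~q))): Gödel ¬ of 1 = 0 (operand ≠ 0)
~~~((p -> (p -> p)) -> (p -> ~~(((p & (~q -> p)) | ~q) -> ~q))): Gödel ¬ of 0 = 1 (operand is 0)
~~~~((p -> (p -> p)) -> (p -> ~~(((p & (~q -> p)) | ~q) -> ~q))): Gödel ¬ of 1 = 0 (operand ≠ 0)
~~~~~((p -> (p -> p)) -> (p -> ~~(((p & (~q -> p)) | ~q) -> ~q))): Gödel ¬ of 0 = 1 (operand is 0)
~~~~~~((p -> (p -> p)) -> (p -> ~~(((p & (~q -> p)) | ~q) -> ~q))): Gödel ¬ of 1 = 0 (operand ≠ 0)

0.00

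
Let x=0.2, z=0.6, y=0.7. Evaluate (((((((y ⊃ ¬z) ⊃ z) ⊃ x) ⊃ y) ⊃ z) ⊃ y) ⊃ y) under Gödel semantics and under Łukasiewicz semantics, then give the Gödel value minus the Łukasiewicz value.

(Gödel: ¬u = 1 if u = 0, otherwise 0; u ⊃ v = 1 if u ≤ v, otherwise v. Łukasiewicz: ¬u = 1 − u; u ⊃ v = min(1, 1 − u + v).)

0.00

Gödel evaluation:
  ¬z: Gödel ¬ of 0.6 = 0 (operand ≠ 0)
  (y ⊃ ¬z): 0.7 > 0, so result = 0
  ((y ⊃ ¬z) ⊃ z): 0 ≤ 0.6, so result = 1
  (((y ⊃ ¬z) ⊃ z) ⊃ x): 1 > 0.2, so result = 0.2
  ((((y ⊃ ¬z) ⊃ z) ⊃ x) ⊃ y): 0.2 ≤ 0.7, so result = 1
  (((((y ⊃ ¬z) ⊃ z) ⊃ x) ⊃ y) ⊃ z): 1 > 0.6, so result = 0.6
  ((((((y ⊃ ¬z) ⊃ z) ⊃ x) ⊃ y) ⊃ z) ⊃ y): 0.6 ≤ 0.7, so result = 1
  (((((((y ⊃ ¬z) ⊃ z) ⊃ x) ⊃ y) ⊃ z) ⊃ y) ⊃ y): 1 > 0.7, so result = 0.7
  Gödel value = 0.7
Łukasiewicz evaluation:
  ¬z: Łukasiewicz ¬ gives 1 − 0.6 = 0.4
  (y ⊃ ¬z): min(1, 1 − 0.7 + 0.4) = 0.7
  ((y ⊃ ¬z) ⊃ z): min(1, 1 − 0.7 + 0.6) = 0.9
  (((y ⊃ ¬z) ⊃ z) ⊃ x): min(1, 1 − 0.9 + 0.2) = 0.3
  ((((y ⊃ ¬z) ⊃ z) ⊃ x) ⊃ y): min(1, 1 − 0.3 + 0.7) = 1
  (((((y ⊃ ¬z) ⊃ z) ⊃ x) ⊃ y) ⊃ z): min(1, 1 − 1 + 0.6) = 0.6
  ((((((y ⊃ ¬z) ⊃ z) ⊃ x) ⊃ y) ⊃ z) ⊃ y): min(1, 1 − 0.6 + 0.7) = 1
  (((((((y ⊃ ¬z) ⊃ z) ⊃ x) ⊃ y) ⊃ z) ⊃ y) ⊃ y): min(1, 1 − 1 + 0.7) = 0.7
  Łukasiewicz value = 0.7
Difference: 0.7 − 0.7 = 0.00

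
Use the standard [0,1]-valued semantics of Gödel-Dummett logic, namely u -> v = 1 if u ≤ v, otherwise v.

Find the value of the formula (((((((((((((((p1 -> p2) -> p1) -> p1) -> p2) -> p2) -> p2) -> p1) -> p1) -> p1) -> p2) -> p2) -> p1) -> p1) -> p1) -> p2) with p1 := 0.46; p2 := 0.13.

0.13

(p1 -> p2): 0.46 > 0.13, so result = 0.13
((p1 -> p2) -> p1): 0.13 ≤ 0.46, so result = 1
(((p1 -> p2) -> p1) -> p1): 1 > 0.46, so result = 0.46
((((p1 -> p2) -> p1) -> p1) -> p2): 0.46 > 0.13, so result = 0.13
(((((p1 -> p2) -> p1) -> p1) -> p2) -> p2): 0.13 ≤ 0.13, so result = 1
((((((p1 -> p2) -> p1) -> p1) -> p2) -> p2) -> p2): 1 > 0.13, so result = 0.13
(((((((p1 -> p2) -> p1) -> p1) -> p2) -> p2) -> p2) -> p1): 0.13 ≤ 0.46, so result = 1
((((((((p1 -> p2) -> p1) -> p1) -> p2) -> p2) -> p2) -> p1) -> p1): 1 > 0.46, so result = 0.46
(((((((((p1 -> p2) -> p1) -> p1) -> p2) -> p2) -> p2) -> p1) -> p1) -> p1): 0.46 ≤ 0.46, so result = 1
((((((((((p1 -> p2) -> p1) -> p1) -> p2) -> p2) -> p2) -> p1) -> p1) -> p1) -> p2): 1 > 0.13, so result = 0.13
(((((((((((p1 -> p2) -> p1) -> p1) -> p2) -> p2) -> p2) -> p1) -> p1) -> p1) -> p2) -> p2): 0.13 ≤ 0.13, so result = 1
((((((((((((p1 -> p2) -> p1) -> p1) -> p2) -> p2) -> p2) -> p1) -> p1) -> p1) -> p2) -> p2) -> p1): 1 > 0.46, so result = 0.46
(((((((((((((p1 -> p2) -> p1) -> p1) -> p2) -> p2) -> p2) -> p1) -> p1) -> p1) -> p2) -> p2) -> p1) -> p1): 0.46 ≤ 0.46, so result = 1
((((((((((((((p1 -> p2) -> p1) -> p1) -> p2) -> p2) -> p2) -> p1) -> p1) -> p1) -> p2) -> p2) -> p1) -> p1) -> p1): 1 > 0.46, so result = 0.46
(((((((((((((((p1 -> p2) -> p1) -> p1) -> p2) -> p2) -> p2) -> p1) -> p1) -> p1) -> p2) -> p2) -> p1) -> p1) -> p1) -> p2): 0.46 > 0.13, so result = 0.13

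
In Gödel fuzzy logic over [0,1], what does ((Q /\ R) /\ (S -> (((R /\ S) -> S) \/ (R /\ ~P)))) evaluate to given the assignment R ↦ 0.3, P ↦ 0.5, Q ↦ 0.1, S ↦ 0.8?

(Q /\ R) = min(0.1, 0.3) = 0.1
(R /\ S) = min(0.3, 0.8) = 0.3
((R /\ S) -> S): 0.3 ≤ 0.8, so result = 1
~P: Gödel ¬ of 0.5 = 0 (operand ≠ 0)
(R /\ ~P) = min(0.3, 0) = 0
(((R /\ S) -> S) \/ (R /\ ~P)) = max(1, 0) = 1
(S -> (((R /\ S) -> S) \/ (R /\ ~P))): 0.8 ≤ 1, so result = 1
((Q /\ R) /\ (S -> (((R /\ S) -> S) \/ (R /\ ~P)))) = min(0.1, 1) = 0.1

0.10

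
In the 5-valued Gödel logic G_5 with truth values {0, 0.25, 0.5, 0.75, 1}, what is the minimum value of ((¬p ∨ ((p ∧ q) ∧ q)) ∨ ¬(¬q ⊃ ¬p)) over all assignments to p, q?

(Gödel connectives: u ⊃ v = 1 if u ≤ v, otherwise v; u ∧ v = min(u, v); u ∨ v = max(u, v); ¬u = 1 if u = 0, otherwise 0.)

The minimum is attained at p = 0.25, q = 0.25:
  ¬p: Gödel ¬ of 0.25 = 0 (operand ≠ 0)
  (p ∧ q) = min(0.25, 0.25) = 0.25
  ((p ∧ q) ∧ q) = min(0.25, 0.25) = 0.25
  (¬p ∨ ((p ∧ q) ∧ q)) = max(0, 0.25) = 0.25
  ¬q: Gödel ¬ of 0.25 = 0 (operand ≠ 0)
  ¬p: Gödel ¬ of 0.25 = 0 (operand ≠ 0)
  (¬q ⊃ ¬p): 0 ≤ 0, so result = 1
  ¬(¬q ⊃ ¬p): Gödel ¬ of 1 = 0 (operand ≠ 0)
  ((¬p ∨ ((p ∧ q) ∧ q)) ∨ ¬(¬q ⊃ ¬p)) = max(0.25, 0) = 0.25
Checking all 25 assignments confirms none give a value below 0.25.

0.25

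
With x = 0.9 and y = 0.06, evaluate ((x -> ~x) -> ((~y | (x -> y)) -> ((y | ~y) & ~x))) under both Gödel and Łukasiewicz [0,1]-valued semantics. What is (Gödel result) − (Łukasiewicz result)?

Gödel evaluation:
  ~x: Gödel ¬ of 0.9 = 0 (operand ≠ 0)
  (x -> ~x): 0.9 > 0, so result = 0
  ~y: Gödel ¬ of 0.06 = 0 (operand ≠ 0)
  (x -> y): 0.9 > 0.06, so result = 0.06
  (~y | (x -> y)) = max(0, 0.06) = 0.06
  ~y: Gödel ¬ of 0.06 = 0 (operand ≠ 0)
  (y | ~y) = max(0.06, 0) = 0.06
  ~x: Gödel ¬ of 0.9 = 0 (operand ≠ 0)
  ((y | ~y) & ~x) = min(0.06, 0) = 0
  ((~y | (x -> y)) -> ((y | ~y) & ~x)): 0.06 > 0, so result = 0
  ((x -> ~x) -> ((~y | (x -> y)) -> ((y | ~y) & ~x))): 0 ≤ 0, so result = 1
  Gödel value = 1
Łukasiewicz evaluation:
  ~x: Łukasiewicz ¬ gives 1 − 0.9 = 0.1
  (x -> ~x): min(1, 1 − 0.9 + 0.1) = 0.2
  ~y: Łukasiewicz ¬ gives 1 − 0.06 = 0.94
  (x -> y): min(1, 1 − 0.9 + 0.06) = 0.16
  (~y | (x -> y)) = max(0.94, 0.16) = 0.94
  ~y: Łukasiewicz ¬ gives 1 − 0.06 = 0.94
  (y | ~y) = max(0.06, 0.94) = 0.94
  ~x: Łukasiewicz ¬ gives 1 − 0.9 = 0.1
  ((y | ~y) & ~x) = min(0.94, 0.1) = 0.1
  ((~y | (x -> y)) -> ((y | ~y) & ~x)): min(1, 1 − 0.94 + 0.1) = 0.16
  ((x -> ~x) -> ((~y | (x -> y)) -> ((y | ~y) & ~x))): min(1, 1 − 0.2 + 0.16) = 0.96
  Łukasiewicz value = 0.96
Difference: 1 − 0.96 = 0.04

0.04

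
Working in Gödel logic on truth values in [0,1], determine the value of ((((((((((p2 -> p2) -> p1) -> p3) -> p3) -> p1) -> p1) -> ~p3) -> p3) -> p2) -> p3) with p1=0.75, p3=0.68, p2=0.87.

0.68

(p2 -> p2): 0.87 ≤ 0.87, so result = 1
((p2 -> p2) -> p1): 1 > 0.75, so result = 0.75
(((p2 -> p2) -> p1) -> p3): 0.75 > 0.68, so result = 0.68
((((p2 -> p2) -> p1) -> p3) -> p3): 0.68 ≤ 0.68, so result = 1
(((((p2 -> p2) -> p1) -> p3) -> p3) -> p1): 1 > 0.75, so result = 0.75
((((((p2 -> p2) -> p1) -> p3) -> p3) -> p1) -> p1): 0.75 ≤ 0.75, so result = 1
~p3: Gödel ¬ of 0.68 = 0 (operand ≠ 0)
(((((((p2 -> p2) -> p1) -> p3) -> p3) -> p1) -> p1) -> ~p3): 1 > 0, so result = 0
((((((((p2 -> p2) -> p1) -> p3) -> p3) -> p1) -> p1) -> ~p3) -> p3): 0 ≤ 0.68, so result = 1
(((((((((p2 -> p2) -> p1) -> p3) -> p3) -> p1) -> p1) -> ~p3) -> p3) -> p2): 1 > 0.87, so result = 0.87
((((((((((p2 -> p2) -> p1) -> p3) -> p3) -> p1) -> p1) -> ~p3) -> p3) -> p2) -> p3): 0.87 > 0.68, so result = 0.68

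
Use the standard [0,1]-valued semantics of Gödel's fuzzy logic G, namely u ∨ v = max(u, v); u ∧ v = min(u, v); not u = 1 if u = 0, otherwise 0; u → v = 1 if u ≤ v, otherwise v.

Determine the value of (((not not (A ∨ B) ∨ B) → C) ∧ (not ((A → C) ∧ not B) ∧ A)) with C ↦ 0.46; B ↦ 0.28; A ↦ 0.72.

(A ∨ B) = max(0.72, 0.28) = 0.72
not (A ∨ B): Gödel ¬ of 0.72 = 0 (operand ≠ 0)
not not (A ∨ B): Gödel ¬ of 0 = 1 (operand is 0)
(not not (A ∨ B) ∨ B) = max(1, 0.28) = 1
((not not (A ∨ B) ∨ B) → C): 1 > 0.46, so result = 0.46
(A → C): 0.72 > 0.46, so result = 0.46
not B: Gödel ¬ of 0.28 = 0 (operand ≠ 0)
((A → C) ∧ not B) = min(0.46, 0) = 0
not ((A → C) ∧ not B): Gödel ¬ of 0 = 1 (operand is 0)
(not ((A → C) ∧ not B) ∧ A) = min(1, 0.72) = 0.72
(((not not (A ∨ B) ∨ B) → C) ∧ (not ((A → C) ∧ not B) ∧ A)) = min(0.46, 0.72) = 0.46

0.46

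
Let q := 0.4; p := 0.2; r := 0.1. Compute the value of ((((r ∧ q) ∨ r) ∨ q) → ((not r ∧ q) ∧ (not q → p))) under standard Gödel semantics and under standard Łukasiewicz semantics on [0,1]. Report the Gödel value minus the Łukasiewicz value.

Gödel evaluation:
  (r ∧ q) = min(0.1, 0.4) = 0.1
  ((r ∧ q) ∨ r) = max(0.1, 0.1) = 0.1
  (((r ∧ q) ∨ r) ∨ q) = max(0.1, 0.4) = 0.4
  not r: Gödel ¬ of 0.1 = 0 (operand ≠ 0)
  (not r ∧ q) = min(0, 0.4) = 0
  not q: Gödel ¬ of 0.4 = 0 (operand ≠ 0)
  (not q → p): 0 ≤ 0.2, so result = 1
  ((not r ∧ q) ∧ (not q → p)) = min(0, 1) = 0
  ((((r ∧ q) ∨ r) ∨ q) → ((not r ∧ q) ∧ (not q → p))): 0.4 > 0, so result = 0
  Gödel value = 0
Łukasiewicz evaluation:
  (r ∧ q) = min(0.1, 0.4) = 0.1
  ((r ∧ q) ∨ r) = max(0.1, 0.1) = 0.1
  (((r ∧ q) ∨ r) ∨ q) = max(0.1, 0.4) = 0.4
  not r: Łukasiewicz ¬ gives 1 − 0.1 = 0.9
  (not r ∧ q) = min(0.9, 0.4) = 0.4
  not q: Łukasiewicz ¬ gives 1 − 0.4 = 0.6
  (not q → p): min(1, 1 − 0.6 + 0.2) = 0.6
  ((not r ∧ q) ∧ (not q → p)) = min(0.4, 0.6) = 0.4
  ((((r ∧ q) ∨ r) ∨ q) → ((not r ∧ q) ∧ (not q → p))): min(1, 1 − 0.4 + 0.4) = 1
  Łukasiewicz value = 1
Difference: 0 − 1 = -1.00

-1.00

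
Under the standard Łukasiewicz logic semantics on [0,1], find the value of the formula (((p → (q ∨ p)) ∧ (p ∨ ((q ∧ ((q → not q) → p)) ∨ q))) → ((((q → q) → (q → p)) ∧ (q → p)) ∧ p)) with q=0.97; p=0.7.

(q ∨ p) = max(0.97, 0.7) = 0.97
(p → (q ∨ p)): min(1, 1 − 0.7 + 0.97) = 1
not q: Łukasiewicz ¬ gives 1 − 0.97 = 0.03
(q → not q): min(1, 1 − 0.97 + 0.03) = 0.06
((q → not q) → p): min(1, 1 − 0.06 + 0.7) = 1
(q ∧ ((q → not q) → p)) = min(0.97, 1) = 0.97
((q ∧ ((q → not q) → p)) ∨ q) = max(0.97, 0.97) = 0.97
(p ∨ ((q ∧ ((q → not q) → p)) ∨ q)) = max(0.7, 0.97) = 0.97
((p → (q ∨ p)) ∧ (p ∨ ((q ∧ ((q → not q) → p)) ∨ q))) = min(1, 0.97) = 0.97
(q → q): min(1, 1 − 0.97 + 0.97) = 1
(q → p): min(1, 1 − 0.97 + 0.7) = 0.73
((q → q) → (q → p)): min(1, 1 − 1 + 0.73) = 0.73
(q → p): min(1, 1 − 0.97 + 0.7) = 0.73
(((q → q) → (q → p)) ∧ (q → p)) = min(0.73, 0.73) = 0.73
((((q → q) → (q → p)) ∧ (q → p)) ∧ p) = min(0.73, 0.7) = 0.7
(((p → (q ∨ p)) ∧ (p ∨ ((q ∧ ((q → not q) → p)) ∨ q))) → ((((q → q) → (q → p)) ∧ (q → p)) ∧ p)): min(1, 1 − 0.97 + 0.7) = 0.73

0.73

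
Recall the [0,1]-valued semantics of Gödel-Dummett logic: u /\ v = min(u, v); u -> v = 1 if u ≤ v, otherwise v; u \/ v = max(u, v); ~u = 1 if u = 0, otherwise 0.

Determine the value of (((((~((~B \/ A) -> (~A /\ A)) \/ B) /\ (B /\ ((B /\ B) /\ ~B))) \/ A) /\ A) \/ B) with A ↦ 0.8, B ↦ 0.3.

~B: Gödel ¬ of 0.3 = 0 (operand ≠ 0)
(~B \/ A) = max(0, 0.8) = 0.8
~A: Gödel ¬ of 0.8 = 0 (operand ≠ 0)
(~A /\ A) = min(0, 0.8) = 0
((~B \/ A) -> (~A /\ A)): 0.8 > 0, so result = 0
~((~B \/ A) -> (~A /\ A)): Gödel ¬ of 0 = 1 (operand is 0)
(~((~B \/ A) -> (~A /\ A)) \/ B) = max(1, 0.3) = 1
(B /\ B) = min(0.3, 0.3) = 0.3
~B: Gödel ¬ of 0.3 = 0 (operand ≠ 0)
((B /\ B) /\ ~B) = min(0.3, 0) = 0
(B /\ ((B /\ B) /\ ~B)) = min(0.3, 0) = 0
((~((~B \/ A) -> (~A /\ A)) \/ B) /\ (B /\ ((B /\ B) /\ ~B))) = min(1, 0) = 0
(((~((~B \/ A) -> (~A /\ A)) \/ B) /\ (B /\ ((B /\ B) /\ ~B))) \/ A) = max(0, 0.8) = 0.8
((((~((~B \/ A) -> (~A /\ A)) \/ B) /\ (B /\ ((B /\ B) /\ ~B))) \/ A) /\ A) = min(0.8, 0.8) = 0.8
(((((~((~B \/ A) -> (~A /\ A)) \/ B) /\ (B /\ ((B /\ B) /\ ~B))) \/ A) /\ A) \/ B) = max(0.8, 0.3) = 0.8

0.80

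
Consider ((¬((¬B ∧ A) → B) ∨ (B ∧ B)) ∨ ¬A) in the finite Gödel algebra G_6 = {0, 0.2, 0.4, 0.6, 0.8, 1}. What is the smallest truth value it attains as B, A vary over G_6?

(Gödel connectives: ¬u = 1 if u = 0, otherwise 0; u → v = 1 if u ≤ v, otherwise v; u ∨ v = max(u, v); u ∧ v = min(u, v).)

The minimum is attained at B = 0.2, A = 0.2:
  ¬B: Gödel ¬ of 0.2 = 0 (operand ≠ 0)
  (¬B ∧ A) = min(0, 0.2) = 0
  ((¬B ∧ A) → B): 0 ≤ 0.2, so result = 1
  ¬((¬B ∧ A) → B): Gödel ¬ of 1 = 0 (operand ≠ 0)
  (B ∧ B) = min(0.2, 0.2) = 0.2
  (¬((¬B ∧ A) → B) ∨ (B ∧ B)) = max(0, 0.2) = 0.2
  ¬A: Gödel ¬ of 0.2 = 0 (operand ≠ 0)
  ((¬((¬B ∧ A) → B) ∨ (B ∧ B)) ∨ ¬A) = max(0.2, 0) = 0.2
Checking all 36 assignments confirms none give a value below 0.20.

0.20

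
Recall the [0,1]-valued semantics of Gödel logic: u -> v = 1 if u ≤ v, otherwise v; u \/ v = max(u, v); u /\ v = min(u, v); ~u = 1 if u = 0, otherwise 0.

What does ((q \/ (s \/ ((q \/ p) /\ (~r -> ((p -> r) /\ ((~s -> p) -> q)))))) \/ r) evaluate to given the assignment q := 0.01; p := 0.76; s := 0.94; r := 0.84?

(q \/ p) = max(0.01, 0.76) = 0.76
~r: Gödel ¬ of 0.84 = 0 (operand ≠ 0)
(p -> r): 0.76 ≤ 0.84, so result = 1
~s: Gödel ¬ of 0.94 = 0 (operand ≠ 0)
(~s -> p): 0 ≤ 0.76, so result = 1
((~s -> p) -> q): 1 > 0.01, so result = 0.01
((p -> r) /\ ((~s -> p) -> q)) = min(1, 0.01) = 0.01
(~r -> ((p -> r) /\ ((~s -> p) -> q))): 0 ≤ 0.01, so result = 1
((q \/ p) /\ (~r -> ((p -> r) /\ ((~s -> p) -> q)))) = min(0.76, 1) = 0.76
(s \/ ((q \/ p) /\ (~r -> ((p -> r) /\ ((~s -> p) -> q))))) = max(0.94, 0.76) = 0.94
(q \/ (s \/ ((q \/ p) /\ (~r -> ((p -> r) /\ ((~s -> p) -> q)))))) = max(0.01, 0.94) = 0.94
((q \/ (s \/ ((q \/ p) /\ (~r -> ((p -> r) /\ ((~s -> p) -> q)))))) \/ r) = max(0.94, 0.84) = 0.94

0.94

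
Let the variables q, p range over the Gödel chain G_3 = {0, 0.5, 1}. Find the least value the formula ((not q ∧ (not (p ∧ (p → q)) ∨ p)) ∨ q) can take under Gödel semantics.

The minimum is attained at q = 0.5, p = 0:
  not q: Gödel ¬ of 0.5 = 0 (operand ≠ 0)
  (p → q): 0 ≤ 0.5, so result = 1
  (p ∧ (p → q)) = min(0, 1) = 0
  not (p ∧ (p → q)): Gödel ¬ of 0 = 1 (operand is 0)
  (not (p ∧ (p → q)) ∨ p) = max(1, 0) = 1
  (not q ∧ (not (p ∧ (p → q)) ∨ p)) = min(0, 1) = 0
  ((not q ∧ (not (p ∧ (p → q)) ∨ p)) ∨ q) = max(0, 0.5) = 0.5
Checking all 9 assignments confirms none give a value below 0.50.

0.50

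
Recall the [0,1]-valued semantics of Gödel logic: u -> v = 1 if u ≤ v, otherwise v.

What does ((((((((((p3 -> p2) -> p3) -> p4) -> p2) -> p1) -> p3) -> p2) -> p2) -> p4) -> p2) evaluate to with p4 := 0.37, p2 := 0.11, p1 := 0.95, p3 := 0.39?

(p3 -> p2): 0.39 > 0.11, so result = 0.11
((p3 -> p2) -> p3): 0.11 ≤ 0.39, so result = 1
(((p3 -> p2) -> p3) -> p4): 1 > 0.37, so result = 0.37
((((p3 -> p2) -> p3) -> p4) -> p2): 0.37 > 0.11, so result = 0.11
(((((p3 -> p2) -> p3) -> p4) -> p2) -> p1): 0.11 ≤ 0.95, so result = 1
((((((p3 -> p2) -> p3) -> p4) -> p2) -> p1) -> p3): 1 > 0.39, so result = 0.39
(((((((p3 -> p2) -> p3) -> p4) -> p2) -> p1) -> p3) -> p2): 0.39 > 0.11, so result = 0.11
((((((((p3 -> p2) -> p3) -> p4) -> p2) -> p1) -> p3) -> p2) -> p2): 0.11 ≤ 0.11, so result = 1
(((((((((p3 -> p2) -> p3) -> p4) -> p2) -> p1) -> p3) -> p2) -> p2) -> p4): 1 > 0.37, so result = 0.37
((((((((((p3 -> p2) -> p3) -> p4) -> p2) -> p1) -> p3) -> p2) -> p2) -> p4) -> p2): 0.37 > 0.11, so result = 0.11

0.11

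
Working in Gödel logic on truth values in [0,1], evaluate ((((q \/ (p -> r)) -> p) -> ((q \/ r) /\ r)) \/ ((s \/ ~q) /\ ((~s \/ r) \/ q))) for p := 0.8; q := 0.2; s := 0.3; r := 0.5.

0.50

(p -> r): 0.8 > 0.5, so result = 0.5
(q \/ (p -> r)) = max(0.2, 0.5) = 0.5
((q \/ (p -> r)) -> p): 0.5 ≤ 0.8, so result = 1
(q \/ r) = max(0.2, 0.5) = 0.5
((q \/ r) /\ r) = min(0.5, 0.5) = 0.5
(((q \/ (p -> r)) -> p) -> ((q \/ r) /\ r)): 1 > 0.5, so result = 0.5
~q: Gödel ¬ of 0.2 = 0 (operand ≠ 0)
(s \/ ~q) = max(0.3, 0) = 0.3
~s: Gödel ¬ of 0.3 = 0 (operand ≠ 0)
(~s \/ r) = max(0, 0.5) = 0.5
((~s \/ r) \/ q) = max(0.5, 0.2) = 0.5
((s \/ ~q) /\ ((~s \/ r) \/ q)) = min(0.3, 0.5) = 0.3
((((q \/ (p -> r)) -> p) -> ((q \/ r) /\ r)) \/ ((s \/ ~q) /\ ((~s \/ r) \/ q))) = max(0.5, 0.3) = 0.5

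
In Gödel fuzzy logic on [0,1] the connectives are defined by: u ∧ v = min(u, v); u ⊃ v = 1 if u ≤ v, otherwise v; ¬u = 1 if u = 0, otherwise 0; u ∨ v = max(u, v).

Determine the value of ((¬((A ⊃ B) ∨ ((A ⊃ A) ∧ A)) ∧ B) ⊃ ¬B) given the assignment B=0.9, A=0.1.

(A ⊃ B): 0.1 ≤ 0.9, so result = 1
(A ⊃ A): 0.1 ≤ 0.1, so result = 1
((A ⊃ A) ∧ A) = min(1, 0.1) = 0.1
((A ⊃ B) ∨ ((A ⊃ A) ∧ A)) = max(1, 0.1) = 1
¬((A ⊃ B) ∨ ((A ⊃ A) ∧ A)): Gödel ¬ of 1 = 0 (operand ≠ 0)
(¬((A ⊃ B) ∨ ((A ⊃ A) ∧ A)) ∧ B) = min(0, 0.9) = 0
¬B: Gödel ¬ of 0.9 = 0 (operand ≠ 0)
((¬((A ⊃ B) ∨ ((A ⊃ A) ∧ A)) ∧ B) ⊃ ¬B): 0 ≤ 0, so result = 1

1.00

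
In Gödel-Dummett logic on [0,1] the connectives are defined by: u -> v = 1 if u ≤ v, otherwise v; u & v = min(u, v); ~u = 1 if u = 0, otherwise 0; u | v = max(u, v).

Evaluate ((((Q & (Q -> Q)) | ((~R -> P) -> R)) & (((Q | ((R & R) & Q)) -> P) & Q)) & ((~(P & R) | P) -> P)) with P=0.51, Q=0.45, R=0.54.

0.45

(Q -> Q): 0.45 ≤ 0.45, so result = 1
(Q & (Q -> Q)) = min(0.45, 1) = 0.45
~R: Gödel ¬ of 0.54 = 0 (operand ≠ 0)
(~R -> P): 0 ≤ 0.51, so result = 1
((~R -> P) -> R): 1 > 0.54, so result = 0.54
((Q & (Q -> Q)) | ((~R -> P) -> R)) = max(0.45, 0.54) = 0.54
(R & R) = min(0.54, 0.54) = 0.54
((R & R) & Q) = min(0.54, 0.45) = 0.45
(Q | ((R & R) & Q)) = max(0.45, 0.45) = 0.45
((Q | ((R & R) & Q)) -> P): 0.45 ≤ 0.51, so result = 1
(((Q | ((R & R) & Q)) -> P) & Q) = min(1, 0.45) = 0.45
(((Q & (Q -> Q)) | ((~R -> P) -> R)) & (((Q | ((R & R) & Q)) -> P) & Q)) = min(0.54, 0.45) = 0.45
(P & R) = min(0.51, 0.54) = 0.51
~(P & R): Gödel ¬ of 0.51 = 0 (operand ≠ 0)
(~(P & R) | P) = max(0, 0.51) = 0.51
((~(P & R) | P) -> P): 0.51 ≤ 0.51, so result = 1
((((Q & (Q -> Q)) | ((~R -> P) -> R)) & (((Q | ((R & R) & Q)) -> P) & Q)) & ((~(P & R) | P) -> P)) = min(0.45, 1) = 0.45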